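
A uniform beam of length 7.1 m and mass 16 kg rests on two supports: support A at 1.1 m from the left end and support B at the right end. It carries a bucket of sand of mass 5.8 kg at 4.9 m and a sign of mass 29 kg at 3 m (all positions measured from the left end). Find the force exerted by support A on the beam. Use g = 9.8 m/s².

R_A ≈ 308 N

About support B:
Beam weight: 16 × 9.8 = 156.8 N down at 3.55 m → arm 3.55 m, τ = 156.8 × 3.55 = 556.6 N·m counterclockwise.
Bucket of sand: 5.8 × 9.8 = 56.84 N down at 4.9 m → arm 2.2 m, τ = 56.84 × 2.2 = 125 N·m counterclockwise.
Sign: 29 × 9.8 = 284.2 N down at 3 m → arm 4.1 m, τ = 284.2 × 4.1 = 1165 N·m counterclockwise.
Net load moment about support B = 1847 N·m counterclockwise.
Reaction R at support A is upward at 1.1 m, arm 6 m → moment R × 6 clockwise.
Στ = 0 ⇒ R × 6 = 1847 ⇒ R = 308 N.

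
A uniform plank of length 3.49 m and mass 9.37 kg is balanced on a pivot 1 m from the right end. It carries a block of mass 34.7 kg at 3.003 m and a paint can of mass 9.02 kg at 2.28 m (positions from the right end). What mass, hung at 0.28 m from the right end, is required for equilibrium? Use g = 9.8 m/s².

m ≈ 122 kg

About the pivot (at 1 m from the right end):
Beam weight: 9.37 × 9.8 = 91.83 N down at 1.745 m → arm 0.745 m, τ = 91.83 × 0.745 = 68.41 N·m counterclockwise.
Block: 34.7 × 9.8 = 340.1 N down at 3.003 m → arm 2.003 m, τ = 340.1 × 2.003 = 681.2 N·m counterclockwise.
Paint can: 9.02 × 9.8 = 88.4 N down at 2.28 m → arm 1.28 m, τ = 88.4 × 1.28 = 113.2 N·m counterclockwise.
Net moment of known loads = 862.8 N·m counterclockwise.
An unknown mass m at 0.28 m has arm 0.72 m; its moment is m·g·0.72 clockwise.
Στ = 0 ⇒ m × 9.8 × 0.72 = 862.8 ⇒ m = 862.8 / (9.8 × 0.72) = 122 kg.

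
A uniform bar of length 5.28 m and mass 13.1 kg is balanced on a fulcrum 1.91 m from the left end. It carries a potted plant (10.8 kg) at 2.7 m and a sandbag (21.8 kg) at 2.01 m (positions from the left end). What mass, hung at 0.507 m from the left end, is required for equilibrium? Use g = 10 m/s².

Choose the fulcrum (at 1.91 m from the left end) as the axis so the support reaction has zero arm there.
Beam weight: 13.1 × 10 = 131 N down at 2.64 m → arm 0.73 m, τ = 131 × 0.73 = 95.63 N·m clockwise.
Potted plant: 10.8 × 10 = 108 N down at 2.7 m → arm 0.79 m, τ = 108 × 0.79 = 85.32 N·m clockwise.
Sandbag: 21.8 × 10 = 218 N down at 2.01 m → arm 0.1 m, τ = 218 × 0.1 = 21.8 N·m clockwise.
Net moment of known loads = 202.8 N·m clockwise.
An unknown mass m at 0.507 m has arm 1.403 m; its moment is m·g·1.403 counterclockwise.
For rotational equilibrium, m × 10 × 1.403 = 202.8, so m = 202.8 / (10 × 1.403) = 14.5 kg.

m ≈ 14.5 kg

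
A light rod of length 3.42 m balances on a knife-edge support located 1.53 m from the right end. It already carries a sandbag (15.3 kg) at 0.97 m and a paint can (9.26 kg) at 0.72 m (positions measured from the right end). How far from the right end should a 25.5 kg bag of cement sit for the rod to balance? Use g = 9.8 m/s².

Taking torques about the knife-edge support (at 1.53 m from the right end):
Sandbag: 15.3 × 9.8 = 149.9 N down at 0.97 m → arm 0.56 m, τ = 149.9 × 0.56 = 83.94 N·m clockwise.
Paint can: 9.26 × 9.8 = 90.75 N down at 0.72 m → arm 0.81 m, τ = 90.75 × 0.81 = 73.51 N·m clockwise.
Net moment of existing loads = 157.4 N·m clockwise.
The bag of cement weighs 25.5 × 9.8 = 249.9 N and must supply an equal counterclockwise moment, so its lever arm about the knife-edge support is 157.4 / 249.9 = 0.63 m.
That puts it at 1.53 + 0.63 = 2.16 m from the right end.

x ≈ 2.16 m from the right end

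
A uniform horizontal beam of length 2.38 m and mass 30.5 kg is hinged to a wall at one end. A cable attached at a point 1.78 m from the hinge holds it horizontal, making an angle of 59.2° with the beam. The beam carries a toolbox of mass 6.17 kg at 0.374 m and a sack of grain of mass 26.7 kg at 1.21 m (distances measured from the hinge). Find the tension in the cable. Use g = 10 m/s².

Take moments about the hinge.
Beam weight: 30.5 × 10 = 305 N down at 1.19 m → arm 1.19 m, τ = 305 × 1.19 = 362.9 N·m clockwise.
Toolbox: 6.17 × 10 = 61.7 N down at 0.374 m → arm 0.374 m, τ = 61.7 × 0.374 = 23.08 N·m clockwise.
Sack of grain: 26.7 × 10 = 267 N down at 1.21 m → arm 1.21 m, τ = 267 × 1.21 = 323.1 N·m clockwise.
Total clockwise load moment = 709.1 N·m.
The cable tension T acts at 1.78 m; only its component perpendicular to the beam, T sinθ, produces torque. sin 59.2° = 0.859.
Balancing moments: T × 1.78 × 0.859 = 709.1, giving T = 709.1 / 1.529 = 464 N.

T ≈ 464 N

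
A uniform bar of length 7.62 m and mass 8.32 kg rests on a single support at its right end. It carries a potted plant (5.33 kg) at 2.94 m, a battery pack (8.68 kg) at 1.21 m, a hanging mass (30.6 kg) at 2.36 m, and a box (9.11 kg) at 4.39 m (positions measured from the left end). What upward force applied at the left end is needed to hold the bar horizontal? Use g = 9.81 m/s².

Take moments about the right end.
Beam weight: 8.32 × 9.81 = 81.62 N down at 3.81 m → arm 3.81 m, τ = 81.62 × 3.81 = 311 N·m counterclockwise.
Potted plant: 5.33 × 9.81 = 52.29 N down at 2.94 m → arm 4.68 m, τ = 52.29 × 4.68 = 244.7 N·m counterclockwise.
Battery pack: 8.68 × 9.81 = 85.15 N down at 1.21 m → arm 6.41 m, τ = 85.15 × 6.41 = 545.8 N·m counterclockwise.
Hanging mass: 30.6 × 9.81 = 300.2 N down at 2.36 m → arm 5.26 m, τ = 300.2 × 5.26 = 1579 N·m counterclockwise.
Box: 9.11 × 9.81 = 89.37 N down at 4.39 m → arm 3.23 m, τ = 89.37 × 3.23 = 288.7 N·m counterclockwise.
Net moment of the loads = 2969 N·m counterclockwise.
The upward force F acts at the left end, arm 7.62 m, giving F × 7.62 clockwise.
For rotational equilibrium, F × 7.62 = 2969, so F = 2969 / 7.62 = 390 N.

F ≈ 390 N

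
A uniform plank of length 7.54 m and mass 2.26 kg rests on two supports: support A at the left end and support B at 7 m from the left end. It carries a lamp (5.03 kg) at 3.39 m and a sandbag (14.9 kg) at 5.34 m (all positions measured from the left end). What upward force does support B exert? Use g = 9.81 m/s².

R_B ≈ 147 N

About support A:
Beam weight: 2.26 × 9.81 = 22.17 N down at 3.77 m → arm 3.77 m, τ = 22.17 × 3.77 = 83.58 N·m clockwise.
Lamp: 5.03 × 9.81 = 49.34 N down at 3.39 m → arm 3.39 m, τ = 49.34 × 3.39 = 167.3 N·m clockwise.
Sandbag: 14.9 × 9.81 = 146.2 N down at 5.34 m → arm 5.34 m, τ = 146.2 × 5.34 = 780.7 N·m clockwise.
Net load moment about support A = 1032 N·m clockwise.
Reaction R at support B is upward at 7 m, arm 7 m → moment R × 7 counterclockwise.
Στ = 0 ⇒ R × 7 = 1032 ⇒ R = 147 N.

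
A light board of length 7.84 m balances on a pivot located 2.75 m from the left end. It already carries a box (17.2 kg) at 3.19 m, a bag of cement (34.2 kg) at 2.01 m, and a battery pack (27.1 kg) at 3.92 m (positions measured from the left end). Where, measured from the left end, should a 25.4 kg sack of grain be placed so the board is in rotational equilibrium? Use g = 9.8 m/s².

x ≈ 2.2 m from the left end

Choose the pivot (at 2.75 m from the left end) as the axis so the support reaction has zero arm there.
Box: 17.2 × 9.8 = 168.6 N down at 3.19 m → arm 0.44 m, τ = 168.6 × 0.44 = 74.18 N·m clockwise.
Bag of cement: 34.2 × 9.8 = 335.2 N down at 2.01 m → arm 0.74 m, τ = 335.2 × 0.74 = 248 N·m counterclockwise.
Battery pack: 27.1 × 9.8 = 265.6 N down at 3.92 m → arm 1.17 m, τ = 265.6 × 1.17 = 310.8 N·m clockwise.
Net moment of existing loads = 137 N·m clockwise.
The sack of grain weighs 25.4 × 9.8 = 248.9 N and must supply an equal counterclockwise moment, so its lever arm about the pivot is 137 / 248.9 = 0.55 m.
That puts it at 2.75 − 0.55 = 2.2 m from the left end.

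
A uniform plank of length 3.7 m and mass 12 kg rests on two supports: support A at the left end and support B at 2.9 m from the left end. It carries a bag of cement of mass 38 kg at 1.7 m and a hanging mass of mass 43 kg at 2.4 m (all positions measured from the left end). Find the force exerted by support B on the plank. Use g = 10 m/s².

R_B ≈ 655 N

Take moments about support A.
Beam weight: 12 × 10 = 120 N down at 1.85 m → arm 1.85 m, τ = 120 × 1.85 = 222 N·m clockwise.
Bag of cement: 38 × 10 = 380 N down at 1.7 m → arm 1.7 m, τ = 380 × 1.7 = 646 N·m clockwise.
Hanging mass: 43 × 10 = 430 N down at 2.4 m → arm 2.4 m, τ = 430 × 2.4 = 1032 N·m clockwise.
Net load moment about support A = 1900 N·m clockwise.
Reaction R at support B is upward at 2.9 m, arm 2.9 m → moment R × 2.9 counterclockwise.
Balancing moments: R × 2.9 = 1900, giving R = 655 N.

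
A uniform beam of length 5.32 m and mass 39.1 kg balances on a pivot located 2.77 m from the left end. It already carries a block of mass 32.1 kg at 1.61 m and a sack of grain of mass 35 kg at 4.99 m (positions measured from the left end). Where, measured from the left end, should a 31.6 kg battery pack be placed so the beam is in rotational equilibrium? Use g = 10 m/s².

x ≈ 1.63 m from the left end

Take moments about the pivot (at 2.77 m from the left end).
Beam weight: 39.1 × 10 = 391 N down at 2.66 m → arm 0.11 m, τ = 391 × 0.11 = 43.01 N·m counterclockwise.
Block: 32.1 × 10 = 321 N down at 1.61 m → arm 1.16 m, τ = 321 × 1.16 = 372.4 N·m counterclockwise.
Sack of grain: 35 × 10 = 350 N down at 4.99 m → arm 2.22 m, τ = 350 × 2.22 = 777 N·m clockwise.
Net moment of existing loads = 361.6 N·m clockwise.
The battery pack weighs 31.6 × 10 = 316 N and must supply an equal counterclockwise moment, so its lever arm about the pivot is 361.6 / 316 = 1.14 m.
That puts it at 2.77 − 1.14 = 1.63 m from the left end.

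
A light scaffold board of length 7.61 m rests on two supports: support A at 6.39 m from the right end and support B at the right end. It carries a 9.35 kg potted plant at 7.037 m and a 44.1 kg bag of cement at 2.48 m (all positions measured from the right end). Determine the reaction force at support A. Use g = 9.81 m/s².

R_A ≈ 269 N

Choose support B as the axis so its reaction then has zero moment arm.
Potted plant: 9.35 × 9.81 = 91.72 N down at 7.037 m → arm 7.037 m, τ = 91.72 × 7.037 = 645.4 N·m counterclockwise.
Bag of cement: 44.1 × 9.81 = 432.6 N down at 2.48 m → arm 2.48 m, τ = 432.6 × 2.48 = 1073 N·m counterclockwise.
Net load moment about support B = 1718 N·m counterclockwise.
Reaction R at support A is upward at 6.39 m, arm 6.39 m → moment R × 6.39 clockwise.
For rotational equilibrium, R × 6.39 = 1718, so R = 269 N.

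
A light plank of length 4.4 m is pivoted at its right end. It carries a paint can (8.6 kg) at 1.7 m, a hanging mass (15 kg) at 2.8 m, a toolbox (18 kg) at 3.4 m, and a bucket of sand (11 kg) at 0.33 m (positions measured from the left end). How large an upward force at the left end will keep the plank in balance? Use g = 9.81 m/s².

About the right end:
Paint can: 8.6 × 9.81 = 84.37 N down at 1.7 m → arm 2.7 m, τ = 84.37 × 2.7 = 227.8 N·m counterclockwise.
Hanging mass: 15 × 9.81 = 147.2 N down at 2.8 m → arm 1.6 m, τ = 147.2 × 1.6 = 235.5 N·m counterclockwise.
Toolbox: 18 × 9.81 = 176.6 N down at 3.4 m → arm 1 m, τ = 176.6 × 1 = 176.6 N·m counterclockwise.
Bucket of sand: 11 × 9.81 = 107.9 N down at 0.33 m → arm 4.07 m, τ = 107.9 × 4.07 = 439.2 N·m counterclockwise.
Net moment of the loads = 1079 N·m counterclockwise.
The upward force F acts at the left end, arm 4.4 m, giving F × 4.4 clockwise.
Setting net torque to zero: F × 4.4 = 1079 → F = 1079 / 4.4 = 245 N.

F ≈ 245 N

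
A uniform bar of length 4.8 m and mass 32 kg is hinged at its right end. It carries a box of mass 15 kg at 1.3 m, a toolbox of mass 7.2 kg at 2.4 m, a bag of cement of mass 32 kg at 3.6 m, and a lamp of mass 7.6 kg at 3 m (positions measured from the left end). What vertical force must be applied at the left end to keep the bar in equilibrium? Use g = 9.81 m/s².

F ≈ 406 N

Choose the right end as the axis so the unknown pivot reaction has zero arm there.
Beam weight: 32 × 9.81 = 313.9 N down at 2.4 m → arm 2.4 m, τ = 313.9 × 2.4 = 753.4 N·m counterclockwise.
Box: 15 × 9.81 = 147.2 N down at 1.3 m → arm 3.5 m, τ = 147.2 × 3.5 = 515.2 N·m counterclockwise.
Toolbox: 7.2 × 9.81 = 70.63 N down at 2.4 m → arm 2.4 m, τ = 70.63 × 2.4 = 169.5 N·m counterclockwise.
Bag of cement: 32 × 9.81 = 313.9 N down at 3.6 m → arm 1.2 m, τ = 313.9 × 1.2 = 376.7 N·m counterclockwise.
Lamp: 7.6 × 9.81 = 74.56 N down at 3 m → arm 1.8 m, τ = 74.56 × 1.8 = 134.2 N·m counterclockwise.
Net moment of the loads = 1949 N·m counterclockwise.
The upward force F acts at the left end, arm 4.8 m, giving F × 4.8 clockwise.
Balancing moments: F × 4.8 = 1949, giving F = 1949 / 4.8 = 406 N.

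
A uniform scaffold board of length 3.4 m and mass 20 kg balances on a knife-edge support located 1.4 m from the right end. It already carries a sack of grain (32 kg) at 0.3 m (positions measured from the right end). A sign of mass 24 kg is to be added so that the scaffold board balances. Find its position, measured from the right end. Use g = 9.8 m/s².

x ≈ 2.62 m from the right end

Sum moments about the knife-edge support (at 1.4 m from the right end) (the support reaction has zero arm there).
Beam weight: 20 × 9.8 = 196 N down at 1.7 m → arm 0.3 m, τ = 196 × 0.3 = 58.8 N·m counterclockwise.
Sack of grain: 32 × 9.8 = 313.6 N down at 0.3 m → arm 1.1 m, τ = 313.6 × 1.1 = 345 N·m clockwise.
Net moment of existing loads = 286.2 N·m clockwise.
The sign weighs 24 × 9.8 = 235.2 N and must supply an equal counterclockwise moment, so its lever arm about the knife-edge support is 286.2 / 235.2 = 1.22 m.
That puts it at 1.4 + 1.22 = 2.62 m from the right end.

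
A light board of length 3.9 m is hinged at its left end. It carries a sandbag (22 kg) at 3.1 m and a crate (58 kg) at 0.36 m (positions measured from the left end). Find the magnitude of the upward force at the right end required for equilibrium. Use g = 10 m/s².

Choose the left end as the axis so the unknown pivot reaction has zero arm there.
Sandbag: 22 × 10 = 220 N down at 3.1 m → arm 3.1 m, τ = 220 × 3.1 = 682 N·m clockwise.
Crate: 58 × 10 = 580 N down at 0.36 m → arm 0.36 m, τ = 580 × 0.36 = 208.8 N·m clockwise.
Net moment of the loads = 890.8 N·m clockwise.
The upward force F acts at the right end, arm 3.9 m, giving F × 3.9 counterclockwise.
Στ = 0 ⇒ F × 3.9 = 890.8 ⇒ F = 890.8 / 3.9 = 228 N.

F ≈ 228 N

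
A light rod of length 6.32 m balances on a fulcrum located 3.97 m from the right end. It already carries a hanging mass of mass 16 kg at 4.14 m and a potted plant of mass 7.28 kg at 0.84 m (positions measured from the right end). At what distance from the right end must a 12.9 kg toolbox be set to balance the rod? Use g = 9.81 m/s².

Taking torques about the fulcrum (at 3.97 m from the right end):
Hanging mass: 16 × 9.81 = 157 N down at 4.14 m → arm 0.17 m, τ = 157 × 0.17 = 26.69 N·m counterclockwise.
Potted plant: 7.28 × 9.81 = 71.42 N down at 0.84 m → arm 3.13 m, τ = 71.42 × 3.13 = 223.5 N·m clockwise.
Net moment of existing loads = 196.8 N·m clockwise.
The toolbox weighs 12.9 × 9.81 = 126.5 N and must supply an equal counterclockwise moment, so its lever arm about the fulcrum is 196.8 / 126.5 = 1.56 m.
That puts it at 3.97 + 1.56 = 5.53 m from the right end.

x ≈ 5.53 m from the right end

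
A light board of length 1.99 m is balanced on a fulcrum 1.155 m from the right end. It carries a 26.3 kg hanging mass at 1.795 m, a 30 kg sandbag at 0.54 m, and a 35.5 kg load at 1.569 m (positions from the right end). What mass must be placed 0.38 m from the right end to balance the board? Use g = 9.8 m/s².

m ≈ 16.9 kg

Take moments about the fulcrum (at 1.155 m from the right end).
Hanging mass: 26.3 × 9.8 = 257.7 N down at 1.795 m → arm 0.64 m, τ = 257.7 × 0.64 = 164.9 N·m counterclockwise.
Sandbag: 30 × 9.8 = 294 N down at 0.54 m → arm 0.615 m, τ = 294 × 0.615 = 180.8 N·m clockwise.
Load: 35.5 × 9.8 = 347.9 N down at 1.569 m → arm 0.414 m, τ = 347.9 × 0.414 = 144 N·m counterclockwise.
Net moment of known loads = 128.1 N·m counterclockwise.
An unknown mass m at 0.38 m has arm 0.775 m; its moment is m·g·0.775 clockwise.
For rotational equilibrium, m × 9.8 × 0.775 = 128.1, so m = 128.1 / (9.8 × 0.775) = 16.9 kg.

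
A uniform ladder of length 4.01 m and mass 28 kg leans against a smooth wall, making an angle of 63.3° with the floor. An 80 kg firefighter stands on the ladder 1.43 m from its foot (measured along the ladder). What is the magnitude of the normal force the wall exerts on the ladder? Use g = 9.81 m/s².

Choose the foot of the ladder as the axis so the floor normal and friction both act there and drop out.
Ladder weight 28×9.81 = 274.7 N acts at 2.005 m along the ladder; its horizontal arm is 2.005·cos63.3° = 0.9009 m → τ = 247.5 N·m clockwise.
Firefighter: 80×9.81 = 784.8 N at 1.43 m → arm 0.6425 m → τ = 504.2 N·m clockwise.
Wall normal N acts horizontally at the top; its moment arm is the height L sinθ = 4.01·sin63.3° = 3.582 m, counterclockwise.
For rotational equilibrium, N × 3.582 = 751.7, so N = 210 N.

N_wall ≈ 210 N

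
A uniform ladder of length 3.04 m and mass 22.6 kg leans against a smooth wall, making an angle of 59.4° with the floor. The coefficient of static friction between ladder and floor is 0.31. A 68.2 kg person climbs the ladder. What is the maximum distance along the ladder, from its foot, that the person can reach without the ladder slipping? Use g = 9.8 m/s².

Taking torques about the foot of the ladder:
Ladder weight 22.6×9.8 = 221.5 N acts at 1.52 m along the ladder; its horizontal arm is 1.52·cos59.4° = 0.7737 m → τ = 171.4 N·m clockwise.
Person weight 68.2×9.8 = 668.4 N at distance d → arm d·cos59.4° → τ = 668.4·d·0.509 clockwise.
Wall normal N at the top has arm L sinθ = 2.617 m counterclockwise, so Στ = 0 gives N·2.617 = 171.4 + 340.2·d.
ΣFy = 0 ⇒ N_floor = 889.9 N, so the maximum friction is μ_s·N_floor = 0.31×889.9 = 275.9 N. ΣFx = 0 ⇒ N_wall = f, so at the slipping point N = 275.9 N.
Substituting: 275.9×2.617 = 171.4 + 340.2·d ⇒ d = (722 − 171.4) / 340.2 = 1.62 m.

d ≈ 1.62 m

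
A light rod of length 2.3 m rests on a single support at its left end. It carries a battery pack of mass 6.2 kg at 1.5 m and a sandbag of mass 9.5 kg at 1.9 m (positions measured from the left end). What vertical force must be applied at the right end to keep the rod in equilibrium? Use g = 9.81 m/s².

F ≈ 117 N

Sum moments about the left end (the unknown pivot reaction has zero arm there).
Battery pack: 6.2 × 9.81 = 60.82 N down at 1.5 m → arm 1.5 m, τ = 60.82 × 1.5 = 91.23 N·m clockwise.
Sandbag: 9.5 × 9.81 = 93.2 N down at 1.9 m → arm 1.9 m, τ = 93.2 × 1.9 = 177.1 N·m clockwise.
Net moment of the loads = 268.3 N·m clockwise.
The upward force F acts at the right end, arm 2.3 m, giving F × 2.3 counterclockwise.
Setting net torque to zero: F × 2.3 = 268.3 → F = 268.3 / 2.3 = 117 N.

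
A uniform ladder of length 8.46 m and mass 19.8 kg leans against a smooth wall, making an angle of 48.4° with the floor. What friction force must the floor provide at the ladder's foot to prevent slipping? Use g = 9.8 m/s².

f ≈ 86.1 N

Taking torques about the foot of the ladder:
Ladder weight 19.8×9.8 = 194 N acts at 4.23 m along the ladder; its horizontal arm is 4.23·cos48.4° = 2.808 m → τ = 544.8 N·m clockwise.
Wall normal N acts horizontally at the top; its moment arm is the height L sinθ = 8.46·sin48.4° = 6.326 m, counterclockwise.
For rotational equilibrium, N × 6.326 = 544.8, so N = 86.1 N.
ΣFx = 0: friction at the foot balances the wall's push, so f = N_wall = 86.1 N.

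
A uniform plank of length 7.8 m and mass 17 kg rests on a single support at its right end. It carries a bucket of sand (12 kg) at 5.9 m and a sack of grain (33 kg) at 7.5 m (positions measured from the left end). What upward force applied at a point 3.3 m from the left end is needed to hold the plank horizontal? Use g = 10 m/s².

About the right end:
Beam weight: 17 × 10 = 170 N down at 3.9 m → arm 3.9 m, τ = 170 × 3.9 = 663 N·m counterclockwise.
Bucket of sand: 12 × 10 = 120 N down at 5.9 m → arm 1.9 m, τ = 120 × 1.9 = 228 N·m counterclockwise.
Sack of grain: 33 × 10 = 330 N down at 7.5 m → arm 0.3 m, τ = 330 × 0.3 = 99 N·m counterclockwise.
Net moment of the loads = 990 N·m counterclockwise.
The upward force F acts at a point 3.3 m from the left end, arm 4.5 m, giving F × 4.5 clockwise.
Στ = 0 ⇒ F × 4.5 = 990 ⇒ F = 990 / 4.5 = 220 N.

F ≈ 220 N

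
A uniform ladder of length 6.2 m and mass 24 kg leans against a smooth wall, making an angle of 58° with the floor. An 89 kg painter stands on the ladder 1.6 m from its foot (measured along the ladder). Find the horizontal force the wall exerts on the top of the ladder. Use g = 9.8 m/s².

N_wall ≈ 214 N

Sum moments about the foot of the ladder (the floor normal and friction both act there and drop out).
Ladder weight 24×9.8 = 235.2 N acts at 3.1 m along the ladder; its horizontal arm is 3.1·cos58° = 1.643 m → τ = 386.4 N·m clockwise.
Painter: 89×9.8 = 872.2 N at 1.6 m → arm 0.8479 m → τ = 739.5 N·m clockwise.
Wall normal N acts horizontally at the top; its moment arm is the height L sinθ = 6.2·sin58° = 5.258 m, counterclockwise.
Στ = 0 ⇒ N × 5.258 = 1126 ⇒ N = 214 N.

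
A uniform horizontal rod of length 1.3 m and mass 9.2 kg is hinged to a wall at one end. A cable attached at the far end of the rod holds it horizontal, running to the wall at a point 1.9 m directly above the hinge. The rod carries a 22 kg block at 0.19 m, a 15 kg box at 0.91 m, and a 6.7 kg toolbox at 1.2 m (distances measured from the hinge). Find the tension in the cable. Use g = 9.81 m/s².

T ≈ 291 N

Taking torques about the hinge:
Beam weight: 9.2 × 9.81 = 90.25 N down at 0.65 m → arm 0.65 m, τ = 90.25 × 0.65 = 58.66 N·m clockwise.
Block: 22 × 9.81 = 215.8 N down at 0.19 m → arm 0.19 m, τ = 215.8 × 0.19 = 41 N·m clockwise.
Box: 15 × 9.81 = 147.2 N down at 0.91 m → arm 0.91 m, τ = 147.2 × 0.91 = 134 N·m clockwise.
Toolbox: 6.7 × 9.81 = 65.73 N down at 1.2 m → arm 1.2 m, τ = 65.73 × 1.2 = 78.88 N·m clockwise.
Total clockwise load moment = 312.5 N·m.
The cable tension T acts at 1.3 m; only its component perpendicular to the rod, T sinθ, produces torque. sinθ = h/√(h²+d²) = 1.9/√(1.9²+1.3²) = 0.8253.
For rotational equilibrium, T × 1.3 × 0.8253 = 312.5, so T = 312.5 / 1.073 = 291 N.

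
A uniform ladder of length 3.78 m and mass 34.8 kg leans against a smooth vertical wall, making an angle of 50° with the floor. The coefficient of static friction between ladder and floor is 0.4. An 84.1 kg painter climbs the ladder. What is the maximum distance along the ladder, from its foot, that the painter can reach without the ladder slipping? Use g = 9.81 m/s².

d ≈ 1.77 m

Taking torques about the foot of the ladder:
Ladder weight 34.8×9.81 = 341.4 N acts at 1.89 m along the ladder; its horizontal arm is 1.89·cos50° = 1.215 m → τ = 414.8 N·m clockwise.
Painter weight 84.1×9.81 = 825 N at distance d → arm d·cos50° → τ = 825·d·0.6428 clockwise.
Wall normal N at the top has arm L sinθ = 2.896 m counterclockwise, so Στ = 0 gives N·2.896 = 414.8 + 530.3·d.
ΣFy = 0 ⇒ N_floor = 1166 N, so the maximum friction is μ_s·N_floor = 0.4×1166 = 466.4 N. ΣFx = 0 ⇒ N_wall = f, so at the slipping point N = 466.4 N.
Substituting: 466.4×2.896 = 414.8 + 530.3·d ⇒ d = (1351 − 414.8) / 530.3 = 1.77 m.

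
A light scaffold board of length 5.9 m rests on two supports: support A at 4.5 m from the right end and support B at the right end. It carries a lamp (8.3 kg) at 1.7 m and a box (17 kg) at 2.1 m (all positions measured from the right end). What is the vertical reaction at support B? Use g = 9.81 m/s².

R_B ≈ 140 N

Sum moments about support A (its reaction then has zero moment arm).
Lamp: 8.3 × 9.81 = 81.42 N down at 1.7 m → arm 2.8 m, τ = 81.42 × 2.8 = 228 N·m clockwise.
Box: 17 × 9.81 = 166.8 N down at 2.1 m → arm 2.4 m, τ = 166.8 × 2.4 = 400.3 N·m clockwise.
Net load moment about support A = 628.3 N·m clockwise.
Reaction R at support B is upward at 0 m, arm 4.5 m → moment R × 4.5 counterclockwise.
Balancing moments: R × 4.5 = 628.3, giving R = 140 N.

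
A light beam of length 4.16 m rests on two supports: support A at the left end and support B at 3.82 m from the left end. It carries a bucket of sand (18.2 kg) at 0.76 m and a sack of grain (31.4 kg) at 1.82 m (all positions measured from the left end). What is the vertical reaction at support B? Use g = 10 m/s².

R_B ≈ 186 N

About support A:
Bucket of sand: 18.2 × 10 = 182 N down at 0.76 m → arm 0.76 m, τ = 182 × 0.76 = 138.3 N·m clockwise.
Sack of grain: 31.4 × 10 = 314 N down at 1.82 m → arm 1.82 m, τ = 314 × 1.82 = 571.5 N·m clockwise.
Net load moment about support A = 709.8 N·m clockwise.
Reaction R at support B is upward at 3.82 m, arm 3.82 m → moment R × 3.82 counterclockwise.
Balancing moments: R × 3.82 = 709.8, giving R = 186 N.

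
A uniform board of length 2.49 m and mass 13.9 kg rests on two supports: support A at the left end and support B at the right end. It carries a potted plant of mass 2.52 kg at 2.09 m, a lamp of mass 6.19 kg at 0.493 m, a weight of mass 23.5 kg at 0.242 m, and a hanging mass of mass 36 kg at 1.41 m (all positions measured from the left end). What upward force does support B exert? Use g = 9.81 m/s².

R_B ≈ 323 N

Choose support A as the axis so its reaction then has zero moment arm.
Beam weight: 13.9 × 9.81 = 136.4 N down at 1.245 m → arm 1.245 m, τ = 136.4 × 1.245 = 169.8 N·m clockwise.
Potted plant: 2.52 × 9.81 = 24.72 N down at 2.09 m → arm 2.09 m, τ = 24.72 × 2.09 = 51.66 N·m clockwise.
Lamp: 6.19 × 9.81 = 60.72 N down at 0.493 m → arm 0.493 m, τ = 60.72 × 0.493 = 29.93 N·m clockwise.
Weight: 23.5 × 9.81 = 230.5 N down at 0.242 m → arm 0.242 m, τ = 230.5 × 0.242 = 55.78 N·m clockwise.
Hanging mass: 36 × 9.81 = 353.2 N down at 1.41 m → arm 1.41 m, τ = 353.2 × 1.41 = 498 N·m clockwise.
Net load moment about support A = 805.2 N·m clockwise.
Reaction R at support B is upward at 2.49 m, arm 2.49 m → moment R × 2.49 counterclockwise.
Balancing moments: R × 2.49 = 805.2, giving R = 323 N.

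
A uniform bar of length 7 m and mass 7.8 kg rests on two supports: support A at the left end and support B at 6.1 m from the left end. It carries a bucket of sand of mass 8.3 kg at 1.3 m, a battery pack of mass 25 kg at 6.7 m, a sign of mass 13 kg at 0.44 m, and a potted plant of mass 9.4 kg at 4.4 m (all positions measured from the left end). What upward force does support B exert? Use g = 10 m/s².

R_B ≈ 414 N

About support A:
Beam weight: 7.8 × 10 = 78 N down at 3.5 m → arm 3.5 m, τ = 78 × 3.5 = 273 N·m clockwise.
Bucket of sand: 8.3 × 10 = 83 N down at 1.3 m → arm 1.3 m, τ = 83 × 1.3 = 107.9 N·m clockwise.
Battery pack: 25 × 10 = 250 N down at 6.7 m → arm 6.7 m, τ = 250 × 6.7 = 1675 N·m clockwise.
Sign: 13 × 10 = 130 N down at 0.44 m → arm 0.44 m, τ = 130 × 0.44 = 57.2 N·m clockwise.
Potted plant: 9.4 × 10 = 94 N down at 4.4 m → arm 4.4 m, τ = 94 × 4.4 = 413.6 N·m clockwise.
Net load moment about support A = 2527 N·m clockwise.
Reaction R at support B is upward at 6.1 m, arm 6.1 m → moment R × 6.1 counterclockwise.
Balancing moments: R × 6.1 = 2527, giving R = 414 N.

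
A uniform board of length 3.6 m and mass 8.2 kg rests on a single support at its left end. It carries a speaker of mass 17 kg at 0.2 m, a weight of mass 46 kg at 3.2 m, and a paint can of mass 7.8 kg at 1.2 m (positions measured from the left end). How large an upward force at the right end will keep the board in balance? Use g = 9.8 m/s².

F ≈ 476 N

Taking torques about the left end:
Beam weight: 8.2 × 9.8 = 80.36 N down at 1.8 m → arm 1.8 m, τ = 80.36 × 1.8 = 144.6 N·m clockwise.
Speaker: 17 × 9.8 = 166.6 N down at 0.2 m → arm 0.2 m, τ = 166.6 × 0.2 = 33.32 N·m clockwise.
Weight: 46 × 9.8 = 450.8 N down at 3.2 m → arm 3.2 m, τ = 450.8 × 3.2 = 1443 N·m clockwise.
Paint can: 7.8 × 9.8 = 76.44 N down at 1.2 m → arm 1.2 m, τ = 76.44 × 1.2 = 91.73 N·m clockwise.
Net moment of the loads = 1713 N·m clockwise.
The upward force F acts at the right end, arm 3.6 m, giving F × 3.6 counterclockwise.
For rotational equilibrium, F × 3.6 = 1713, so F = 1713 / 3.6 = 476 N.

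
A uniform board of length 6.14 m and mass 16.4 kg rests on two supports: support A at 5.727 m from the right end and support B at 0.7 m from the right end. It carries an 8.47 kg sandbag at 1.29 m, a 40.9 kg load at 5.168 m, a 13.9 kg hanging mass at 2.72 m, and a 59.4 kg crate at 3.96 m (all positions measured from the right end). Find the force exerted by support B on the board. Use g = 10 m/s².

R_B ≈ 499 N

Choose support A as the axis so its reaction then has zero moment arm.
Beam weight: 16.4 × 10 = 164 N down at 3.07 m → arm 2.657 m, τ = 164 × 2.657 = 435.7 N·m clockwise.
Sandbag: 8.47 × 10 = 84.7 N down at 1.29 m → arm 4.437 m, τ = 84.7 × 4.437 = 375.8 N·m clockwise.
Load: 40.9 × 10 = 409 N down at 5.168 m → arm 0.559 m, τ = 409 × 0.559 = 228.6 N·m clockwise.
Hanging mass: 13.9 × 10 = 139 N down at 2.72 m → arm 3.007 m, τ = 139 × 3.007 = 418 N·m clockwise.
Crate: 59.4 × 10 = 594 N down at 3.96 m → arm 1.767 m, τ = 594 × 1.767 = 1050 N·m clockwise.
Net load moment about support A = 2508 N·m clockwise.
Reaction R at support B is upward at 0.7 m, arm 5.027 m → moment R × 5.027 counterclockwise.
For rotational equilibrium, R × 5.027 = 2508, so R = 499 N.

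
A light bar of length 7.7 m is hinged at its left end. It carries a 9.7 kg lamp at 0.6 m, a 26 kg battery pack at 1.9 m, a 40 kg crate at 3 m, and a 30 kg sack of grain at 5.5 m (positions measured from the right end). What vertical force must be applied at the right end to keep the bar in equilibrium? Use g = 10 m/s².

Taking torques about the left end:
Lamp: 9.7 × 10 = 97 N down at 0.6 m → arm 7.1 m, τ = 97 × 7.1 = 688.7 N·m clockwise.
Battery pack: 26 × 10 = 260 N down at 1.9 m → arm 5.8 m, τ = 260 × 5.8 = 1508 N·m clockwise.
Crate: 40 × 10 = 400 N down at 3 m → arm 4.7 m, τ = 400 × 4.7 = 1880 N·m clockwise.
Sack of grain: 30 × 10 = 300 N down at 5.5 m → arm 2.2 m, τ = 300 × 2.2 = 660 N·m clockwise.
Net moment of the loads = 4737 N·m clockwise.
The upward force F acts at the right end, arm 7.7 m, giving F × 7.7 counterclockwise.
Στ = 0 ⇒ F × 7.7 = 4737 ⇒ F = 4737 / 7.7 = 615 N.

F ≈ 615 N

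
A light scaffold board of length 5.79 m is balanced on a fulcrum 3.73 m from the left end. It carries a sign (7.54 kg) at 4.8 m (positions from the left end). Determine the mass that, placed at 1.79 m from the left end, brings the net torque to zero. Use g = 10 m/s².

About the fulcrum (at 3.73 m from the left end):
Sign: 7.54 × 10 = 75.4 N down at 4.8 m → arm 1.07 m, τ = 75.4 × 1.07 = 80.68 N·m clockwise.
Net moment of known loads = 80.68 N·m clockwise.
An unknown mass m at 1.79 m has arm 1.94 m; its moment is m·g·1.94 counterclockwise.
Setting net torque to zero: m × 10 × 1.94 = 80.68 → m = 80.68 / (10 × 1.94) = 4.16 kg.

m ≈ 4.16 kg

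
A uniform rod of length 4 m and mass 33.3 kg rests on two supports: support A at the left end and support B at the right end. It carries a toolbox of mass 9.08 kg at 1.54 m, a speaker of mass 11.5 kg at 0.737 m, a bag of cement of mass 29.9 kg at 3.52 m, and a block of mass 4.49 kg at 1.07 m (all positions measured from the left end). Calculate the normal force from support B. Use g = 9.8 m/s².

Sum moments about support A (its reaction then has zero moment arm).
Beam weight: 33.3 × 9.8 = 326.3 N down at 2 m → arm 2 m, τ = 326.3 × 2 = 652.6 N·m clockwise.
Toolbox: 9.08 × 9.8 = 88.98 N down at 1.54 m → arm 1.54 m, τ = 88.98 × 1.54 = 137 N·m clockwise.
Speaker: 11.5 × 9.8 = 112.7 N down at 0.737 m → arm 0.737 m, τ = 112.7 × 0.737 = 83.06 N·m clockwise.
Bag of cement: 29.9 × 9.8 = 293 N down at 3.52 m → arm 3.52 m, τ = 293 × 3.52 = 1031 N·m clockwise.
Block: 4.49 × 9.8 = 44 N down at 1.07 m → arm 1.07 m, τ = 44 × 1.07 = 47.08 N·m clockwise.
Net load moment about support A = 1951 N·m clockwise.
Reaction R at support B is upward at 4 m, arm 4 m → moment R × 4 counterclockwise.
Setting net torque to zero: R × 4 = 1951 → R = 488 N.

R_B ≈ 488 N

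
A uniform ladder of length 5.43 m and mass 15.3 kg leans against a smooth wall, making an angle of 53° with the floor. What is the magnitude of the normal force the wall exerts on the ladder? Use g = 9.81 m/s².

About the foot of the ladder:
Ladder weight 15.3×9.81 = 150.1 N acts at 2.715 m along the ladder; its horizontal arm is 2.715·cos53° = 1.634 m → τ = 245.3 N·m clockwise.
Wall normal N acts horizontally at the top; its moment arm is the height L sinθ = 5.43·sin53° = 4.337 m, counterclockwise.
For rotational equilibrium, N × 4.337 = 245.3, so N = 56.6 N.

N_wall ≈ 56.6 N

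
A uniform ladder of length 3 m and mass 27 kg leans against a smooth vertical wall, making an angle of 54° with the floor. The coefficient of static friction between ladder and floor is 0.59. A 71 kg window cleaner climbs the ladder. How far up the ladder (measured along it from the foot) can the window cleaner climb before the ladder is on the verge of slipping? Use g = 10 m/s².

About the foot of the ladder:
Ladder weight 27×10 = 270 N acts at 1.5 m along the ladder; its horizontal arm is 1.5·cos54° = 0.8817 m → τ = 238.1 N·m clockwise.
Window cleaner weight 71×10 = 710 N at distance d → arm d·cos54° → τ = 710·d·0.5878 clockwise.
Wall normal N at the top has arm L sinθ = 2.427 m counterclockwise, so Στ = 0 gives N·2.427 = 238.1 + 417.3·d.
ΣFy = 0 ⇒ N_floor = 980 N, so the maximum friction is μ_s·N_floor = 0.59×980 = 578.2 N. ΣFx = 0 ⇒ N_wall = f, so at the slipping point N = 578.2 N.
Substituting: 578.2×2.427 = 238.1 + 417.3·d ⇒ d = (1403 − 238.1) / 417.3 = 2.79 m.

d ≈ 2.79 m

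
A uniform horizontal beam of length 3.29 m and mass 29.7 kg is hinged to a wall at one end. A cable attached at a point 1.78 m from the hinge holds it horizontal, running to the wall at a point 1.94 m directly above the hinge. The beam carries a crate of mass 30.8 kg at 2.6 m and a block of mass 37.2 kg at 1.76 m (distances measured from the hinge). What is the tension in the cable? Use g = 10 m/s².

T ≈ 1480 N

Choose the hinge as the axis so the unknown hinge reaction has zero arm there.
Beam weight: 29.7 × 10 = 297 N down at 1.645 m → arm 1.645 m, τ = 297 × 1.645 = 488.6 N·m clockwise.
Crate: 30.8 × 10 = 308 N down at 2.6 m → arm 2.6 m, τ = 308 × 2.6 = 800.8 N·m clockwise.
Block: 37.2 × 10 = 372 N down at 1.76 m → arm 1.76 m, τ = 372 × 1.76 = 654.7 N·m clockwise.
Total clockwise load moment = 1944 N·m.
The cable tension T acts at 1.78 m; only its component perpendicular to the beam, T sinθ, produces torque. sinθ = h/√(h²+d²) = 1.94/√(1.94²+1.78²) = 0.7368.
Setting net torque to zero: T × 1.78 × 0.7368 = 1944 → T = 1944 / 1.312 = 1480 N.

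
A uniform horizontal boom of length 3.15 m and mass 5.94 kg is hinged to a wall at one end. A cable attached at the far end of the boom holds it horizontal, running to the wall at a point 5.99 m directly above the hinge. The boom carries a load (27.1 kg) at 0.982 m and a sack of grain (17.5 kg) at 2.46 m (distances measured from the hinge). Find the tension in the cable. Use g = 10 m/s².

T ≈ 283 N

About the hinge:
Beam weight: 5.94 × 10 = 59.4 N down at 1.575 m → arm 1.575 m, τ = 59.4 × 1.575 = 93.55 N·m clockwise.
Load: 27.1 × 10 = 271 N down at 0.982 m → arm 0.982 m, τ = 271 × 0.982 = 266.1 N·m clockwise.
Sack of grain: 17.5 × 10 = 175 N down at 2.46 m → arm 2.46 m, τ = 175 × 2.46 = 430.5 N·m clockwise.
Total clockwise load moment = 790.2 N·m.
The cable tension T acts at 3.15 m; only its component perpendicular to the boom, T sinθ, produces torque. sinθ = h/√(h²+d²) = 5.99/√(5.99²+3.15²) = 0.8851.
Setting net torque to zero: T × 3.15 × 0.8851 = 790.2 → T = 790.2 / 2.788 = 283 N.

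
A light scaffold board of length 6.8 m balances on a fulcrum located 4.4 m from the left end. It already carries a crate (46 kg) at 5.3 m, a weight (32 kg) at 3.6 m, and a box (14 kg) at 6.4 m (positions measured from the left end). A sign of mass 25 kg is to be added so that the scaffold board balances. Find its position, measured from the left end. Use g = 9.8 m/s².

Take moments about the fulcrum (at 4.4 m from the left end).
Crate: 46 × 9.8 = 450.8 N down at 5.3 m → arm 0.9 m, τ = 450.8 × 0.9 = 405.7 N·m clockwise.
Weight: 32 × 9.8 = 313.6 N down at 3.6 m → arm 0.8 m, τ = 313.6 × 0.8 = 250.9 N·m counterclockwise.
Box: 14 × 9.8 = 137.2 N down at 6.4 m → arm 2 m, τ = 137.2 × 2 = 274.4 N·m clockwise.
Net moment of existing loads = 429.2 N·m clockwise.
The sign weighs 25 × 9.8 = 245 N and must supply an equal counterclockwise moment, so its lever arm about the fulcrum is 429.2 / 245 = 1.75 m.
That puts it at 4.4 − 1.75 = 2.65 m from the left end.

x ≈ 2.65 m from the left end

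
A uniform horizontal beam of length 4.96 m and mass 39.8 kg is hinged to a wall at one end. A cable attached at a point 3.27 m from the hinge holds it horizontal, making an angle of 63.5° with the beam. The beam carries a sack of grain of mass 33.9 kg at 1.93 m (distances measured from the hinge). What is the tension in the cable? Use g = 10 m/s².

T ≈ 561 N

About the hinge:
Beam weight: 39.8 × 10 = 398 N down at 2.48 m → arm 2.48 m, τ = 398 × 2.48 = 987 N·m clockwise.
Sack of grain: 33.9 × 10 = 339 N down at 1.93 m → arm 1.93 m, τ = 339 × 1.93 = 654.3 N·m clockwise.
Total clockwise load moment = 1641 N·m.
The cable tension T acts at 3.27 m; only its component perpendicular to the beam, T sinθ, produces torque. sin 63.5° = 0.8949.
For rotational equilibrium, T × 3.27 × 0.8949 = 1641, so T = 1641 / 2.926 = 561 N.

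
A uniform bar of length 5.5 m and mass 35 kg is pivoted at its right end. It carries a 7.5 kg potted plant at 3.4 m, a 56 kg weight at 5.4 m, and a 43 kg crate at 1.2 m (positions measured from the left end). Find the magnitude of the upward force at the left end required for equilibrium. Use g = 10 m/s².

About the right end:
Beam weight: 35 × 10 = 350 N down at 2.75 m → arm 2.75 m, τ = 350 × 2.75 = 962.5 N·m counterclockwise.
Potted plant: 7.5 × 10 = 75 N down at 3.4 m → arm 2.1 m, τ = 75 × 2.1 = 157.5 N·m counterclockwise.
Weight: 56 × 10 = 560 N down at 5.4 m → arm 0.1 m, τ = 560 × 0.1 = 56 N·m counterclockwise.
Crate: 43 × 10 = 430 N down at 1.2 m → arm 4.3 m, τ = 430 × 4.3 = 1849 N·m counterclockwise.
Net moment of the loads = 3025 N·m counterclockwise.
The upward force F acts at the left end, arm 5.5 m, giving F × 5.5 clockwise.
Balancing moments: F × 5.5 = 3025, giving F = 3025 / 5.5 = 550 N.

F ≈ 550 N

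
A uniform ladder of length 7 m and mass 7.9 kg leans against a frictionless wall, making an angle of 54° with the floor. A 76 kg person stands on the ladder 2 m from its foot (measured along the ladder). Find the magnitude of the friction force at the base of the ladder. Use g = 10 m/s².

Take moments about the foot of the ladder.
Ladder weight 7.9×10 = 79 N acts at 3.5 m along the ladder; its horizontal arm is 3.5·cos54° = 2.057 m → τ = 162.5 N·m clockwise.
Person: 76×10 = 760 N at 2 m → arm 1.176 m → τ = 893.8 N·m clockwise.
Wall normal N acts horizontally at the top; its moment arm is the height L sinθ = 7·sin54° = 5.663 m, counterclockwise.
Balancing moments: N × 5.663 = 1056, giving N = 186 N.
ΣFx = 0: friction at the foot balances the wall's push, so f = N_wall = 186 N.

f ≈ 186 N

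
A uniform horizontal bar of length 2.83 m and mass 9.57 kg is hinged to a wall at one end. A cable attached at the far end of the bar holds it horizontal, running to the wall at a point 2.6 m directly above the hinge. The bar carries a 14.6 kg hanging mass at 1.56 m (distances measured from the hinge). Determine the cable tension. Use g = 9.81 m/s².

T ≈ 186 N

Sum moments about the hinge (the unknown hinge reaction has zero arm there).
Beam weight: 9.57 × 9.81 = 93.88 N down at 1.415 m → arm 1.415 m, τ = 93.88 × 1.415 = 132.8 N·m clockwise.
Hanging mass: 14.6 × 9.81 = 143.2 N down at 1.56 m → arm 1.56 m, τ = 143.2 × 1.56 = 223.4 N·m clockwise.
Total clockwise load moment = 356.2 N·m.
The cable tension T acts at 2.83 m; only its component perpendicular to the bar, T sinθ, produces torque. sinθ = h/√(h²+d²) = 2.6/√(2.6²+2.83²) = 0.6765.
Στ = 0 ⇒ T × 2.83 × 0.6765 = 356.2 ⇒ T = 356.2 / 1.914 = 186 N.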